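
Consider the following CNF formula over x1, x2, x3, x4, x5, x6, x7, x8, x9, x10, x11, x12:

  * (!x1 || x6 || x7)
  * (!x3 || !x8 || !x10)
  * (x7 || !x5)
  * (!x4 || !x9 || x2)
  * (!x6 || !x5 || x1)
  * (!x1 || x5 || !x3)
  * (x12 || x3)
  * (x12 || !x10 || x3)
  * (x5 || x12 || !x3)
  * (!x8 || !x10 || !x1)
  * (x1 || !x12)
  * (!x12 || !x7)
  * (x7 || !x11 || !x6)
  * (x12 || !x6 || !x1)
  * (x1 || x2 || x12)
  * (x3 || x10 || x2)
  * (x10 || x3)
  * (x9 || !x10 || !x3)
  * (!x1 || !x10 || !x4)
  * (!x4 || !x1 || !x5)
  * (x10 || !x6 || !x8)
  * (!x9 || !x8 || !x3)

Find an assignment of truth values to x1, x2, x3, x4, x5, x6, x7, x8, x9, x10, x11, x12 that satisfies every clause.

x1=False, x2=True, x3=True, x4=False, x5=True, x6=False, x7=True, x8=False, x9=True, x10=True, x11=True, x12=False

x2 occurs only positively in the remaining clauses — set x2 = True.
x4 occurs only negated in the remaining clauses — set x4 = False.
Branch on x1: take x1 = False.
  then x12 is forced to False.
  then x3 is forced to True.
  then x5 is forced to True.
  then x7 is forced to True.
  then x6 is forced to False.
Try x8 = False.
For the remaining variables, x9 = True, x10 = True, x11 = True works.
Every clause has at least one true literal under this assignment.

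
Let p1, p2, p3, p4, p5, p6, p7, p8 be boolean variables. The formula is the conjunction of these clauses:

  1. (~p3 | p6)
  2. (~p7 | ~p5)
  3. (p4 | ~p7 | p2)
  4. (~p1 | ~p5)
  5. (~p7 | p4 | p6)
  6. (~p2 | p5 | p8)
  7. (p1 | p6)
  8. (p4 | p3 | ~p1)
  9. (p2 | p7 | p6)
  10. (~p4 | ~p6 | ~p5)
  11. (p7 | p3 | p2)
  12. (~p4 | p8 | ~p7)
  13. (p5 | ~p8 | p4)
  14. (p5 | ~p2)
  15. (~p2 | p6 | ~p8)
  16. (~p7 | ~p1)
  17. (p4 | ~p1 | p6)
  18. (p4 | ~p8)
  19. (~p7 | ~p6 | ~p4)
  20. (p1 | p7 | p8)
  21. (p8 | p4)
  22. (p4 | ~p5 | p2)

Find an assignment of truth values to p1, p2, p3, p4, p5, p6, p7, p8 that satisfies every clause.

p1=0, p2=0, p3=1, p4=1, p5=0, p6=1, p7=0, p8=1

Check each clause:
  1. (p6 | ~p3) — p6 is true.
  2. (~p5 | ~p7) — ~p7 is true.
  3. (~p7 | p4 | p2) — ~p7 is true.
  4. (~p1 | ~p5) — ~p5 is true.
  5. (p6 | p4 | ~p7) — ~p7 is true.
  6. (~p2 | p8 | p5) — p8 is true.
  7. (p6 | p1) — p6 is true.
  8. (~p1 | p4 | p3) — p3 is true.
  9. (p6 | p2 | p7) — p6 is true.
  10. (~p5 | ~p6 | ~p4) — ~p5 is true.
  11. (p2 | p7 | p3) — p3 is true.
  12. (p8 | ~p4 | ~p7) — p8 is true.
  13. (p4 | ~p8 | p5) — p4 is true.
  14. (p5 | ~p2) — ~p2 is true.
  15. (~p2 | p6 | ~p8) — p6 is true.
  16. (~p7 | ~p1) — ~p7 is true.
  17. (p4 | ~p1 | p6) — p4 is true.
  18. (~p8 | p4) — p4 is true.
  19. (~p7 | ~p4 | ~p6) — ~p7 is true.
  20. (p7 | p8 | p1) — p8 is true.
  21. (p4 | p8) — p8 is true.
  22. (p2 | ~p5 | p4) — ~p5 is true.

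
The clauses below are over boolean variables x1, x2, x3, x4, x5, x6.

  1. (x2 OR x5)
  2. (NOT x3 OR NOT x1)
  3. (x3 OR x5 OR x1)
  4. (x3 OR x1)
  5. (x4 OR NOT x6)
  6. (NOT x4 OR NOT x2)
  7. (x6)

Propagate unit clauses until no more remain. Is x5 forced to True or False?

True

Unit clause (x6) sets x6 = True.
From (NOT x6 OR x4) and x6 = True: x4 = True.
(NOT x4 OR NOT x2) with x4 = True leaves only NOT x2, so x2 = False.
From (x2 OR x5) and x2 = False: x5 = True.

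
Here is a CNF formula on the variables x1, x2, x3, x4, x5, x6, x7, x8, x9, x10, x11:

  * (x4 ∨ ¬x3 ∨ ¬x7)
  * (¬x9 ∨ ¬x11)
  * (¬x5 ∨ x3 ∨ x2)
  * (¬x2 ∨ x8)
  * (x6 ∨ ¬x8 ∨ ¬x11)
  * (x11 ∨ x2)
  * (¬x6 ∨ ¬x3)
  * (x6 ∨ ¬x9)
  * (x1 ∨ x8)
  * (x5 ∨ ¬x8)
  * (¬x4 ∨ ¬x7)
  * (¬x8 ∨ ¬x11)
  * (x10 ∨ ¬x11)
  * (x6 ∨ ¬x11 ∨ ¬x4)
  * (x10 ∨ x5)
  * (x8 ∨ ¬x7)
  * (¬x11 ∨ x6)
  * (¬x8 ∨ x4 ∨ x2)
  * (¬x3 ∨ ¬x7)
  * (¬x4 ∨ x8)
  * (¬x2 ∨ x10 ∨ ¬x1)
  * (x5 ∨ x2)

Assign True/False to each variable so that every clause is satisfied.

x1 = T  x2 = T  x3 = F  x4 = F  x5 = T  x6 = F  x7 = F  x8 = T  x9 = F  x10 = T  x11 = F

Pure literal: x7 appears only negated; assign x7 = False.
Pure literal: x9 appears only negated; assign x9 = False.
Try x1 = True.
The remaining clauses are satisfied by x2 = True, x3 = False, x4 = False, x5 = True, x6 = False, x8 = True, x10 = True, x11 = False.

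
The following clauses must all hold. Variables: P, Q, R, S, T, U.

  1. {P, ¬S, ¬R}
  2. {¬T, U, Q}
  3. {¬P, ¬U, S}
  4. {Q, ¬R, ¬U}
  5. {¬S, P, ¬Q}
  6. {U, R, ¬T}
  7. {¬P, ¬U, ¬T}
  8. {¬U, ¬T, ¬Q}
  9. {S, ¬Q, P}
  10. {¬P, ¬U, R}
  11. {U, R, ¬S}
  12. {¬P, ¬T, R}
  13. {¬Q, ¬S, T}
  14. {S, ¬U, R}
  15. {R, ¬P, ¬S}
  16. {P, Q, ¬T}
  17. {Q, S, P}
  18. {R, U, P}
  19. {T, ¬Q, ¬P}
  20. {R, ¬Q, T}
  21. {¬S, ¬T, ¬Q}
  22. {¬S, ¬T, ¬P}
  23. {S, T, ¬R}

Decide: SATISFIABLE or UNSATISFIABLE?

SATISFIABLE

Branch on P: take P = True.
Try Q = True.
  then T is forced to True.
  then U is forced to False.
  then R is forced to True.
  then S is forced to False.
Every clause has at least one true literal under this assignment.
So P=True  Q=True  R=True  S=False  T=True  U=False is a satisfying assignment.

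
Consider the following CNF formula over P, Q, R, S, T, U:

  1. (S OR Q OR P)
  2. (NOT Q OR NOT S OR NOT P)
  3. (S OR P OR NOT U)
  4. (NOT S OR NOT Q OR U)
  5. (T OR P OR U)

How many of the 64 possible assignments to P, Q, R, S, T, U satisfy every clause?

36

Case analysis on P and S:
  P=1, S=1: forces Q=0; R, T, U free → 2^3 = 8.
  P=1, S=0: Q, R, T, U free → 2^4 = 16.
  P=0, S=1: R free; 5 ways for (Q,T,U) × 2^1 = 10.
  P=0, S=0: remaining (Q,R,T,U) ∈ {(1,0,1,0); (1,1,1,0)} — 2.
Total: 8 + 16 + 10 + 2 = 36.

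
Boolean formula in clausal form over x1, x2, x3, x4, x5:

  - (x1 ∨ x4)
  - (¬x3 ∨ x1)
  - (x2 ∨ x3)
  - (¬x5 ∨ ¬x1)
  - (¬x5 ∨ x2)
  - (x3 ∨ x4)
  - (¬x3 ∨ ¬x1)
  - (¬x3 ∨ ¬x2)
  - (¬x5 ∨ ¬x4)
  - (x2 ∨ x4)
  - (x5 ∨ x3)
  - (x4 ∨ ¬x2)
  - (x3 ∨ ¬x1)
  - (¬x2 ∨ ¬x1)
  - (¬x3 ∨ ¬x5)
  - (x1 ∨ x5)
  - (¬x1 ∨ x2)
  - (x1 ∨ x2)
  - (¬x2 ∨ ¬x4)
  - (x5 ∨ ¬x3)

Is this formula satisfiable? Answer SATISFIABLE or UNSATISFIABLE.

UNSATISFIABLE

x1 = True:
  propagation gives x5=False, x3=False; an empty clause results — contradiction.
x1 = False:
  propagation gives x4=True, x3=False, x2=True; an empty clause results — contradiction.
Every branch closes, so no satisfying assignment exists.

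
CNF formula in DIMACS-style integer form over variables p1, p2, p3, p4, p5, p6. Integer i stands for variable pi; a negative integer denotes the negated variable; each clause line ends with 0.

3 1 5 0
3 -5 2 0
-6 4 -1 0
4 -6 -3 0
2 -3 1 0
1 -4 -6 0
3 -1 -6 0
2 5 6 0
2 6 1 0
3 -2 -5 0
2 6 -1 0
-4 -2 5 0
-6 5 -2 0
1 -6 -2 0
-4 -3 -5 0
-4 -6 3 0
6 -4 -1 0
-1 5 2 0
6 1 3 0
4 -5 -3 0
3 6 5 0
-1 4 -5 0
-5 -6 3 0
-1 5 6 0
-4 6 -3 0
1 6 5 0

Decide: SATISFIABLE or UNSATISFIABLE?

UNSATISFIABLE

p6 = True:
  p3 = True:
    propagation gives p4=True, p1=True, p5=False, p2=False; an empty clause results — contradiction.
  p3 = False:
    propagation gives p1=False, p5=True; an empty clause results — contradiction.
p6 = False:
  p5 = True:
    p3 = True:
      propagation gives p4=False; contradiction.
    p3 = False:
      propagation gives p2=True; contradiction.
  p5 = False:
    propagation gives p2=True, p4=False, p3=True, p1=False; an empty clause results — contradiction.
Every branch closes, so no satisfying assignment exists.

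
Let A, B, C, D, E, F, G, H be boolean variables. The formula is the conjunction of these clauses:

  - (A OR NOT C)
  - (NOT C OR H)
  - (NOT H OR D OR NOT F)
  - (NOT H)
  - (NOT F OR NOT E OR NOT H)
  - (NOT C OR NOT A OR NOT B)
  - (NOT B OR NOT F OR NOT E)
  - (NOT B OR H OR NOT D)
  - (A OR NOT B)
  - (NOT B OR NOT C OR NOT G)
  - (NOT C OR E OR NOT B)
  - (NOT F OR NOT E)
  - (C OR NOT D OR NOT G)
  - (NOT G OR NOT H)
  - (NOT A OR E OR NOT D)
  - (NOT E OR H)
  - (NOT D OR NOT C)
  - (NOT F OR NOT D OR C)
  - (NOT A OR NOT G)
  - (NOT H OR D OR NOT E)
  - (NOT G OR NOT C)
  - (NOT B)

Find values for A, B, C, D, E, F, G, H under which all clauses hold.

A = F, B = F, C = F, D = F, E = F, F = F, G = T, H = F

Unit propagation: (NOT H) forces H = False.
Unit propagation: (NOT C) forces C = False.
The clause (NOT E) is unit: E must be False.
Unit propagation: (NOT B) forces B = False.
Pure literal: A appears only negated; assign A = False.
D occurs only negated in the remaining clauses — set D = False.
F, G are now unconstrained; take F = False, G = True.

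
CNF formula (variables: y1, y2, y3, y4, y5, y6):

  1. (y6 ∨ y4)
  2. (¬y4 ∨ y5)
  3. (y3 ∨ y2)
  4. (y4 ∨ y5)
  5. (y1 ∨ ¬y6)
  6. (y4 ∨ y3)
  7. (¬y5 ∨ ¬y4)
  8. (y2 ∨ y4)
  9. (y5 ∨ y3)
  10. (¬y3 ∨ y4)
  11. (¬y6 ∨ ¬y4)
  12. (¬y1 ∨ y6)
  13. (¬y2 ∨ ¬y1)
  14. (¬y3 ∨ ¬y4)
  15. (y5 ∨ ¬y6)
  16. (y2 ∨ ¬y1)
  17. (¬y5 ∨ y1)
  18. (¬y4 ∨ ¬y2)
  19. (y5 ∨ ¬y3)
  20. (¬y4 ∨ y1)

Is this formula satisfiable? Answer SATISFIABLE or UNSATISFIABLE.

UNSATISFIABLE

y4 = True:
  propagation gives y5=True; an empty clause results — contradiction.
y4 = False:
  propagation gives y6=True, y5=True, y1=True, y3=True; an empty clause results — contradiction.
Every branch closes, so no satisfying assignment exists.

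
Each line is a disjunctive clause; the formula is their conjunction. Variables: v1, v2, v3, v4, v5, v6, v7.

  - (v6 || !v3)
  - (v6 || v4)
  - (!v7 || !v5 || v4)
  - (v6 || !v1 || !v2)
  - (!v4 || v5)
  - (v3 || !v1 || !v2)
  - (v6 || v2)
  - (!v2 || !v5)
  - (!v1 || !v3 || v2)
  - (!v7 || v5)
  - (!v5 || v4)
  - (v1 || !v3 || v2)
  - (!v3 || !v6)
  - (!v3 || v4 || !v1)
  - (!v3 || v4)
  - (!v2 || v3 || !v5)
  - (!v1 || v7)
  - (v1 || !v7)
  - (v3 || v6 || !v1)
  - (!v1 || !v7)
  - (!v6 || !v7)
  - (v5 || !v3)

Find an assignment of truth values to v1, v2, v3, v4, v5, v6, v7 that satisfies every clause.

Try v1 = False.
  then v7 is forced to False.
Branch on v2: take v2 = True.
  then v5 is forced to False.
  then v4 is forced to False.
  then v6 is forced to True.
  then v3 is forced to False.

v1=False, v2=True, v3=False, v4=False, v5=False, v6=True, v7=False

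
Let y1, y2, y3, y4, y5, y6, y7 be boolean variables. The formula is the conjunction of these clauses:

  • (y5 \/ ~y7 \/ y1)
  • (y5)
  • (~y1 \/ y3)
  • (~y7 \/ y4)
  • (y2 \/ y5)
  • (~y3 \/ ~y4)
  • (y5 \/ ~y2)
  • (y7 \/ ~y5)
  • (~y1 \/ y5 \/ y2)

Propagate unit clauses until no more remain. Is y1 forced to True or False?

False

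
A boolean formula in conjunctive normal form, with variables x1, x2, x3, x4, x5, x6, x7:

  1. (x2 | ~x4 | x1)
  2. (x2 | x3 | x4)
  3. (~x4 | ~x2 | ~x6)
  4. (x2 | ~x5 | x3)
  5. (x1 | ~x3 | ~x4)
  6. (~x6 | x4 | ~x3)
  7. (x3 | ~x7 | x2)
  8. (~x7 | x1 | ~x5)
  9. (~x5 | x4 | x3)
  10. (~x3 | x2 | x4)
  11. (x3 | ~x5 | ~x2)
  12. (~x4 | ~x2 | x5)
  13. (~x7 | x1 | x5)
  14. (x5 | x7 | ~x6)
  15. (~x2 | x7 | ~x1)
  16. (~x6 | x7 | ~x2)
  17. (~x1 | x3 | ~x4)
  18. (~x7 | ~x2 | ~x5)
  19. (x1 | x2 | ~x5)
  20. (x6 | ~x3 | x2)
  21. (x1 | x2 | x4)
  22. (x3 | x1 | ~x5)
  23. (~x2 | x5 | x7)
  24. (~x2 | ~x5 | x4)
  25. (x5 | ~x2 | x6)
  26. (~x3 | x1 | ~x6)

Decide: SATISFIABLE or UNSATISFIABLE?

SATISFIABLE

Try x1 = True.
Set x2 = False and propagate.
Set x3 = True and propagate.
  then x4 is forced to True.
  then x6 is forced to True.
For the remaining variables, x5 = False, x7 = True works.
So x1=T, x2=F, x3=T, x4=T, x5=F, x6=T, x7=T is a satisfying assignment.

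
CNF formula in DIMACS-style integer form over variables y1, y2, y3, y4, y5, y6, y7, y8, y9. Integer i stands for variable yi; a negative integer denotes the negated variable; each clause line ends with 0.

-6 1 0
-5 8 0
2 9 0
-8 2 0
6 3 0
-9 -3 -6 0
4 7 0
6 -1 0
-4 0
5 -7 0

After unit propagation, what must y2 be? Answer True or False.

True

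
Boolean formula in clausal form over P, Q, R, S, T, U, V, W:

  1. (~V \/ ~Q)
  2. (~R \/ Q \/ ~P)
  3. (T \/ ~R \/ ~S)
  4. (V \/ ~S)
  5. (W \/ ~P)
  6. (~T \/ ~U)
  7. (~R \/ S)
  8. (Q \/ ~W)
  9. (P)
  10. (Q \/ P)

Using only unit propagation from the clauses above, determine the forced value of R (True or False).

False

Unit clause (P) sets P = True.
In (~P \/ W), ~P is now false; W must hold, so W = True.
In (~W \/ Q), ~W is now false; Q must hold, so Q = True.
(~V \/ ~Q) with Q = True leaves only ~V, so V = False.
In (~S \/ V), V is now false; ~S must hold, so S = False.
(S \/ ~R) with S = False leaves only ~R, so R = False.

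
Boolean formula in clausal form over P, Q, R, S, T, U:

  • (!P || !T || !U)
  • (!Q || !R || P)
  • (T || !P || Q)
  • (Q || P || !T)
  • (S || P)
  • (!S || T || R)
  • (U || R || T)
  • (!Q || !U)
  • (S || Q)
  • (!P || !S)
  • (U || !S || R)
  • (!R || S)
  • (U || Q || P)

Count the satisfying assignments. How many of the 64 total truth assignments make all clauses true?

2

Satisfying assignments:
  P=0 Q=0 R=1 S=1 T=0 U=1
  P=1 Q=1 R=0 S=0 T=1 U=0
That's 2 in total.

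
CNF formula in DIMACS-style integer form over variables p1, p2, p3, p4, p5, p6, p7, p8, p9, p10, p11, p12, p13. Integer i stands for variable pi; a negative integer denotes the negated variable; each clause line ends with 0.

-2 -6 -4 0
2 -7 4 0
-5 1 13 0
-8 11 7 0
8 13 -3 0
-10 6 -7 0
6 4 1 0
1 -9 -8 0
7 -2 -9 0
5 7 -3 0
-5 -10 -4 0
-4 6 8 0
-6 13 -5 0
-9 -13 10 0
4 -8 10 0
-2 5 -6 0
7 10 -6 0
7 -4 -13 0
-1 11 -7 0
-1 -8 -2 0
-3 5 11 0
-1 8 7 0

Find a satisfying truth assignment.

p3 occurs only negated in the remaining clauses — set p3 = False.
Pure literal: p11 appears only positively; assign p11 = True.
Branch on p1: take p1 = True.
The remaining clauses are satisfied by p2 = False, p4 = True, p5 = False, p6 = False, p7 = False, p8 = True, p9 = True, p10 = False, p12 = False, p13 = False.
Every clause has at least one true literal under this assignment.

p1 = 1  p2 = 0  p3 = 0  p4 = 1  p5 = 0  p6 = 0  p7 = 0  p8 = 1  p9 = 1  p10 = 0  p11 = 1  p12 = 0  p13 = 0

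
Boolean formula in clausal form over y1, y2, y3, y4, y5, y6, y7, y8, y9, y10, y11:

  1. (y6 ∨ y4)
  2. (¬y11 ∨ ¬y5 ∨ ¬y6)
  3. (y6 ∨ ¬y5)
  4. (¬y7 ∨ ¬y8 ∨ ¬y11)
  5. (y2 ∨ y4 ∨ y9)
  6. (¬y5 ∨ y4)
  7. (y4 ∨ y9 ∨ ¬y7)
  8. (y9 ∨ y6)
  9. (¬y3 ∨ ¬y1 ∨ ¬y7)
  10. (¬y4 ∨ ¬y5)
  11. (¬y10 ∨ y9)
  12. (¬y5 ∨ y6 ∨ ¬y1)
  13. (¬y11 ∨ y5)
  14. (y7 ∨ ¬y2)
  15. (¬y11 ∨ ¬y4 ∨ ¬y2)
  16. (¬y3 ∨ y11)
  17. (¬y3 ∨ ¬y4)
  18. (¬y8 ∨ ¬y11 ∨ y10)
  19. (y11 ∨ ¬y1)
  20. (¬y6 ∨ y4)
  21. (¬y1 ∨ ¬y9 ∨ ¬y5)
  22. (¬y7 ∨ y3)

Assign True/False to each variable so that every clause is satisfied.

Pure literal: y1 appears only negated; assign y1 = False.
Try y2 = False.
Try y3 = False.
  then y7 is forced to False.
The remaining clauses are satisfied by y4 = True, y5 = False, y6 = True, y8 = True, y9 = False, y10 = False, y11 = False.
Check each clause:
  1. (y6 ∨ y4) — y4 is true.
  2. (¬y11 ∨ ¬y6 ∨ ¬y5) — ¬y5 is true.
  3. (¬y5 ∨ y6) — ¬y5 is true.
  4. (¬y7 ∨ ¬y11 ∨ ¬y8) — ¬y7 is true.
  5. (y2 ∨ y9 ∨ y4) — y4 is true.
  6. (y4 ∨ ¬y5) — ¬y5 is true.
  7. (y4 ∨ ¬y7 ∨ y9) — y4 is true.
  8. (y6 ∨ y9) — y6 is true.
  9. (¬y1 ∨ ¬y7 ∨ ¬y3) — ¬y7 is true.
  10. (¬y5 ∨ ¬y4) — ¬y5 is true.
  11. (¬y10 ∨ y9) — ¬y10 is true.
  12. (¬y1 ∨ y6 ∨ ¬y5) — ¬y5 is true.
  13. (y5 ∨ ¬y11) — ¬y11 is true.
  14. (¬y2 ∨ y7) — ¬y2 is true.
  15. (¬y2 ∨ ¬y11 ∨ ¬y4) — ¬y11 is true.
  16. (y11 ∨ ¬y3) — ¬y3 is true.
  17. (¬y4 ∨ ¬y3) — ¬y3 is true.
  18. (¬y11 ∨ y10 ∨ ¬y8) — ¬y11 is true.
  19. (¬y1 ∨ y11) — ¬y1 is true.
  20. (¬y6 ∨ y4) — y4 is true.
  21. (¬y9 ∨ ¬y1 ∨ ¬y5) — ¬y5 is true.
  22. (¬y7 ∨ y3) — ¬y7 is true.

y1=F, y2=F, y3=F, y4=T, y5=F, y6=T, y7=F, y8=T, y9=F, y10=F, y11=F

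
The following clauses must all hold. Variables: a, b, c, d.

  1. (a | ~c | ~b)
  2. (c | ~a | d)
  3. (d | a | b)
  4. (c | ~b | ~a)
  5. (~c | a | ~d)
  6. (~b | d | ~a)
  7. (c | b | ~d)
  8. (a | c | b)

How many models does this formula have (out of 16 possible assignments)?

5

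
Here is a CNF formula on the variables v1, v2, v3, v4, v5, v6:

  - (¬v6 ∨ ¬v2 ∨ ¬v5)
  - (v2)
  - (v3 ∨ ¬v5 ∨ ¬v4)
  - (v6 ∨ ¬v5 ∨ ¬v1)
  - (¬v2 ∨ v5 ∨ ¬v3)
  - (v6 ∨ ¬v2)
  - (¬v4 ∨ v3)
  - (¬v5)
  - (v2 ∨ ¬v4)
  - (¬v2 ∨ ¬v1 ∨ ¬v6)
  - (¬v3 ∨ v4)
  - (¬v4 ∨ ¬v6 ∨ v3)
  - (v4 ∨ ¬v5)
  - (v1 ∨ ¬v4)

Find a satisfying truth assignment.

v1=F, v2=T, v3=F, v4=F, v5=F, v6=T

Unit propagation: (v2) forces v2 = True.
Unit propagation: (v6) forces v6 = True.
(¬v5) is a unit clause, so v5 = False.
(¬v3) is a unit clause, so v3 = False.
The clause (¬v4) is unit: v4 must be False.
The clause (¬v1) is unit: v1 must be False.
Every clause has at least one true literal under this assignment.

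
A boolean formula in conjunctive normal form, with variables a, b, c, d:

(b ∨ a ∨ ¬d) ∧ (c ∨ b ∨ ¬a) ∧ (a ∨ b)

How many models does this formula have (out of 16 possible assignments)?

10

Case analysis on a and b:
  a=1, b=1: remaining (c,d) ∈ {(0,0); (0,1); (1,0); (1,1)} — 4.
  a=1, b=0: remaining (c,d) ∈ {(1,0); (1,1)} — 2.
  a=0, b=1: remaining (c,d) ∈ {(0,0); (0,1); (1,0); (1,1)} — 4.
  a=0, b=0: a clause becomes empty — 0.
Total: 4 + 2 + 4 + 0 = 10.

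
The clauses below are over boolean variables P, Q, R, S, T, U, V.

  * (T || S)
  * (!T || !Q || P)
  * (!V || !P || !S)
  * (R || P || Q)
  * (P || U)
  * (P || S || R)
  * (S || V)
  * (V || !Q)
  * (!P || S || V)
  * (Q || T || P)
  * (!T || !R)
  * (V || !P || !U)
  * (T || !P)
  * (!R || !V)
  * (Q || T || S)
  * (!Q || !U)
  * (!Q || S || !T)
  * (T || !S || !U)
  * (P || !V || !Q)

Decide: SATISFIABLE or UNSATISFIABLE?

Branch on P: take P = True.
  then T is forced to True.
  then R is forced to False.
Try Q = False.
Set S = False and propagate.
  then V is forced to True.
U is now unconstrained; take U = True.
So P=T  Q=F  R=F  S=F  T=T  U=T  V=T is a satisfying assignment.

SATISFIABLE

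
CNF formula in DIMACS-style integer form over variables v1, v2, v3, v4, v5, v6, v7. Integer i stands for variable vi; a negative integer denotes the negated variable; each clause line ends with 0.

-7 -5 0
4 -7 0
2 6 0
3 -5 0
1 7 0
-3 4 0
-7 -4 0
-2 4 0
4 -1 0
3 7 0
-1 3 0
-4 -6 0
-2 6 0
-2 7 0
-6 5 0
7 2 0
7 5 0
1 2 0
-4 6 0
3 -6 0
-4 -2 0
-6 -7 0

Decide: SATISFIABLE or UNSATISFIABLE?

UNSATISFIABLE

v7 = True:
  propagation gives v5=False, v4=True; an empty clause results — contradiction.
v7 = False:
  propagation gives v1=True, v4=True, v3=True, v6=False; an empty clause results — contradiction.
Every branch closes, so no satisfying assignment exists.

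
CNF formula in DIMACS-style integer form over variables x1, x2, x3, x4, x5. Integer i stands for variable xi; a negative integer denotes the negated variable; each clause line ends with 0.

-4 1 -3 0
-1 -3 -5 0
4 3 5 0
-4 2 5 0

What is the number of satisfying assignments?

17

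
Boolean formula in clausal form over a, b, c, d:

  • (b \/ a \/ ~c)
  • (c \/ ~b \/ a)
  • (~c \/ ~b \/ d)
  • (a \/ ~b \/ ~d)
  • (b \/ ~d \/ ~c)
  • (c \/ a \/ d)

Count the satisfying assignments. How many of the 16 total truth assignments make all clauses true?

7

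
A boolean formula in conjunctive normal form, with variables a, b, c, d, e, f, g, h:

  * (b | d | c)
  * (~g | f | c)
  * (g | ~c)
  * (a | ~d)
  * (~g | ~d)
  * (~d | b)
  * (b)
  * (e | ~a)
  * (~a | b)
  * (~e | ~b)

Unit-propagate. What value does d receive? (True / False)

(b) is a unit clause: b = True.
(~e | ~b) with b = True leaves only ~e, so e = False.
(e | ~a) with e = False leaves only ~a, so a = False.
(a | ~d): since a = False, the clause reduces to (~d). d = False.

False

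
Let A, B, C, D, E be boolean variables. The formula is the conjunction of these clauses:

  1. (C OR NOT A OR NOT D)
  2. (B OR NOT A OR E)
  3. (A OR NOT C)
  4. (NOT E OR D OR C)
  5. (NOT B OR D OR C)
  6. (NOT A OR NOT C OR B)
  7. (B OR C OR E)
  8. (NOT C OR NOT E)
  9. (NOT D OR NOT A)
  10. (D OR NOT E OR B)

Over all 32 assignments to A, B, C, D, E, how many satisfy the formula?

The models are:
  A=0 B=0 C=0 D=1 E=1
  A=0 B=1 C=0 D=1 E=0
  A=0 B=1 C=0 D=1 E=1
  A=1 B=1 C=1 D=0 E=0
That's 4 in total.

4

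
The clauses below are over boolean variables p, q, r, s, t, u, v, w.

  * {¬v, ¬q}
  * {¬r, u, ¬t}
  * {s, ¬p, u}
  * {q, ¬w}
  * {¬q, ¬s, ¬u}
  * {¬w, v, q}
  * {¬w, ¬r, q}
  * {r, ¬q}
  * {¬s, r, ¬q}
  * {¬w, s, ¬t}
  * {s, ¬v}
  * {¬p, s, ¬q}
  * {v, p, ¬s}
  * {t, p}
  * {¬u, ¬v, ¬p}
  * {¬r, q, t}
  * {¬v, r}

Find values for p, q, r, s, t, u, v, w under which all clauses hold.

p=True  q=True  r=True  s=True  t=False  u=False  v=False  w=True

Check each clause:
  1. {¬v, ¬q} — ¬v is true.
  2. {¬t, ¬r, u} — ¬t is true.
  3. {u, s, ¬p} — s is true.
  4. {q, ¬w} — q is true.
  5. {¬s, ¬u, ¬q} — ¬u is true.
  6. {¬w, v, q} — q is true.
  7. {q, ¬w, ¬r} — q is true.
  8. {¬q, r} — r is true.
  9. {r, ¬q, ¬s} — r is true.
  10. {s, ¬w, ¬t} — ¬t is true.
  11. {¬v, s} — ¬v is true.
  12. {s, ¬p, ¬q} — s is true.
  13. {v, p, ¬s} — p is true.
  14. {p, t} — p is true.
  15. {¬p, ¬v, ¬u} — ¬v is true.
  16. {¬r, q, t} — q is true.
  17. {¬v, r} — ¬v is true.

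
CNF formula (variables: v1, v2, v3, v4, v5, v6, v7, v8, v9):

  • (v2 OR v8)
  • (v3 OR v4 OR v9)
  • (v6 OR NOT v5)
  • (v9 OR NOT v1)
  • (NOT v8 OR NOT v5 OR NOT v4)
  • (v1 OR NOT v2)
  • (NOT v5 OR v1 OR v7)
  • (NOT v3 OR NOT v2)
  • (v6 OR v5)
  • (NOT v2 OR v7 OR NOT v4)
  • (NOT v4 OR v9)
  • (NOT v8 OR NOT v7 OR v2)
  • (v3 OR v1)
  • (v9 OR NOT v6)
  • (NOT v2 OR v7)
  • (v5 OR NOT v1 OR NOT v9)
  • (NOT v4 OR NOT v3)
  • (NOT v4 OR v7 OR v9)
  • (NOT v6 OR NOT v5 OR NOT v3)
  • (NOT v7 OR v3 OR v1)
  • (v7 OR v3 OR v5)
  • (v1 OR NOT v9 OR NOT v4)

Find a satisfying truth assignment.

Set v1 = True and propagate.
  then v9 is forced to True.
  then v5 is forced to True.
  then v6 is forced to True.
  then v3 is forced to False.
Branch on v2: take v2 = True.
  then v7 is forced to True.
Try v4 = False.
v8 is now unconstrained; take v8 = True.

v1 = 1, v2 = 1, v3 = 0, v4 = 0, v5 = 1, v6 = 1, v7 = 1, v8 = 1, v9 = 1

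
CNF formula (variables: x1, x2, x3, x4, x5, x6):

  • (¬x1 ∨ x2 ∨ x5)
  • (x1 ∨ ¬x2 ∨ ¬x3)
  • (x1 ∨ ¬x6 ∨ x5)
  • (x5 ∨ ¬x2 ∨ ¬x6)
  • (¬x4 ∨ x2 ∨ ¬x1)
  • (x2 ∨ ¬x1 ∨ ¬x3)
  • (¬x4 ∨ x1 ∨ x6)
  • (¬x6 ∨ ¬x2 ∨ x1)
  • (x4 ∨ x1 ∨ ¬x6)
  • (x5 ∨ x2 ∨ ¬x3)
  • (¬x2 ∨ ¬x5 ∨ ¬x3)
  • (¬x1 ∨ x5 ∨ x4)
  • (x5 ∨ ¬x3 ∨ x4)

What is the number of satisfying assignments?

15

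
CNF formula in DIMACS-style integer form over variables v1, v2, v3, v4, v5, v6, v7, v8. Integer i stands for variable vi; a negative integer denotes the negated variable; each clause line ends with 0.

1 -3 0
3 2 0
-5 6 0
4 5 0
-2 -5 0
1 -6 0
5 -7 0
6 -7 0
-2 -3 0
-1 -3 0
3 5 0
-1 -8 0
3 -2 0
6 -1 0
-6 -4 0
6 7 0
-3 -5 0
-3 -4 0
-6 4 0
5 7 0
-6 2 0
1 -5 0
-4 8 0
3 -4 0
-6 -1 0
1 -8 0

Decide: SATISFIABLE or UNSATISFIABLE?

UNSATISFIABLE

v3 = True:
  propagation gives v1=True; an empty clause results — contradiction.
v3 = False:
  propagation gives v2=True; an empty clause results — contradiction.
Every branch closes, so no satisfying assignment exists.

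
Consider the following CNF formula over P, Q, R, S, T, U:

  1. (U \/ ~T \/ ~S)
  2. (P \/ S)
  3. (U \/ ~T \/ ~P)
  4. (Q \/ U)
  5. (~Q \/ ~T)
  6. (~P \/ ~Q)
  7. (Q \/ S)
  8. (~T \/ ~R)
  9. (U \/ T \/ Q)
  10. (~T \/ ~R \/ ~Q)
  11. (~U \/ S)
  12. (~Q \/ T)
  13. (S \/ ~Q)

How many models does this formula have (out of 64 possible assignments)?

The models are:
  P=0 Q=0 R=0 S=1 T=0 U=1
  P=0 Q=0 R=0 S=1 T=1 U=1
  P=0 Q=0 R=1 S=1 T=0 U=1
  P=1 Q=0 R=0 S=1 T=0 U=1
  P=1 Q=0 R=0 S=1 T=1 U=1
  P=1 Q=0 R=1 S=1 T=0 U=1
That's 6 in total.

6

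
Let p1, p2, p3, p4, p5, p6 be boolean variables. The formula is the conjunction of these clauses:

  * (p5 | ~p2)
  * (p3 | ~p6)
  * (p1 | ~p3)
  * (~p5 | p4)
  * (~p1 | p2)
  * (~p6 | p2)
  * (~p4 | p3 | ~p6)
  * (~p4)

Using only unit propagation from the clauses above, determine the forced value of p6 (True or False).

False

(~p4) stands alone — p4 = False.
(p4 | ~p5): since p4 = False, the clause reduces to (~p5). p5 = False.
(p5 | ~p2) with p5 = False leaves only ~p2, so p2 = False.
In (p2 | ~p1), p2 is now false; ~p1 must hold, so p1 = False.
From (~p3 | p1) and p1 = False: p3 = False.
(~p6 | p3) with p3 = False leaves only ~p6, so p6 = False.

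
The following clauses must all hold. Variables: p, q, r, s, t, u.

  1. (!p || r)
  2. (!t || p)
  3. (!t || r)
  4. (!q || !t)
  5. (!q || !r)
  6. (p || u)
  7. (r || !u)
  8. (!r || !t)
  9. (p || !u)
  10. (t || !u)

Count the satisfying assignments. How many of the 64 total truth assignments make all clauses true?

2

Satisfying assignments:
  p=1 q=0 r=1 s=0 t=0 u=0
  p=1 q=0 r=1 s=1 t=0 u=0
Count: 2.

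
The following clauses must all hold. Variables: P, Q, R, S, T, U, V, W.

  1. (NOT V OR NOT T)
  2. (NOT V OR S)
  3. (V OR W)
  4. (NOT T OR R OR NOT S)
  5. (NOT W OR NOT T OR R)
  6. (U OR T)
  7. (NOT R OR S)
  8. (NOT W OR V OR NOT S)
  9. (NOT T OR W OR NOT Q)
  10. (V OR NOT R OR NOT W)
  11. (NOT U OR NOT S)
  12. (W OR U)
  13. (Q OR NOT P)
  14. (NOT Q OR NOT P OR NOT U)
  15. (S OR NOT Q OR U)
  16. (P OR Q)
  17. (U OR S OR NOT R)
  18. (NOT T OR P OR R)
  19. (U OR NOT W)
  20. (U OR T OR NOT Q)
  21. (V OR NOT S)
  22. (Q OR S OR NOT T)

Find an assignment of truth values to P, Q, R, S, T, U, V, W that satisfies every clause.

P=False, Q=True, R=False, S=False, T=False, U=True, V=False, W=True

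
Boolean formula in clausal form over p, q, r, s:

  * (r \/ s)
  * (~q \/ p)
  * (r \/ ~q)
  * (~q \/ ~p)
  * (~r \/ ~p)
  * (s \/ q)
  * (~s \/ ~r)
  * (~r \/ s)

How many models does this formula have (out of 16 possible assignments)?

2

The models are:
  p=F q=F r=F s=T
  p=T q=F r=F s=T
Count: 2.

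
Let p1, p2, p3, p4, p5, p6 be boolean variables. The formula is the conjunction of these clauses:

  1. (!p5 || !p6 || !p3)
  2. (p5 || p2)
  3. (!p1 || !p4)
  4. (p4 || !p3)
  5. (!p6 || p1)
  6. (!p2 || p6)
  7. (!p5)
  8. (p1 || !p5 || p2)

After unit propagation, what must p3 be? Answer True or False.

Unit clause (!p5) sets p5 = False.
In (p2 || p5), p5 is now false; p2 must hold, so p2 = True.
(p6 || !p2) with p2 = True leaves only p6, so p6 = True.
(p1 || !p6): since p6 = True, the clause reduces to (p1). p1 = True.
(!p1 || !p4) with p1 = True leaves only !p4, so p4 = False.
From (!p3 || p4) and p4 = False: p3 = False.

False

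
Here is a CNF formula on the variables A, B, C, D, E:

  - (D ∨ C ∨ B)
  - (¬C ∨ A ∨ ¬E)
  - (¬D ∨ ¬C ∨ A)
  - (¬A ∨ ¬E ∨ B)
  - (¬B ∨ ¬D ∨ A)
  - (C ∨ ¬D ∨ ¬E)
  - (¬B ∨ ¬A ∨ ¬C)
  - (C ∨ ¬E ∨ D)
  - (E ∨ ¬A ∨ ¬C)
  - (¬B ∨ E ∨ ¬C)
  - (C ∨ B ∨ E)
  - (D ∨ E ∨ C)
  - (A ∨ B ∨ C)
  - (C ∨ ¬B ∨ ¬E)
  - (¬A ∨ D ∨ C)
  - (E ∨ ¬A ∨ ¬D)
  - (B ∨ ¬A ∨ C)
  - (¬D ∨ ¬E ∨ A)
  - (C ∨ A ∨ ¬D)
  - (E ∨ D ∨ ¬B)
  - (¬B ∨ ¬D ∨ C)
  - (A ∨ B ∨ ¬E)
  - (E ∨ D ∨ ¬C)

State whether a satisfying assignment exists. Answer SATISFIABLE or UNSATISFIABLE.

UNSATISFIABLE

C = True:
  A = True:
    propagation gives B=False, E=False; an empty clause results — contradiction.
  A = False:
    propagation gives E=False, D=False; an empty clause results — contradiction.
C = False:
  D = True:
    propagation gives E=False, B=True; an empty clause results — contradiction.
  D = False:
    propagation gives B=True, E=False; an empty clause results — contradiction.
Every branch closes, so no satisfying assignment exists.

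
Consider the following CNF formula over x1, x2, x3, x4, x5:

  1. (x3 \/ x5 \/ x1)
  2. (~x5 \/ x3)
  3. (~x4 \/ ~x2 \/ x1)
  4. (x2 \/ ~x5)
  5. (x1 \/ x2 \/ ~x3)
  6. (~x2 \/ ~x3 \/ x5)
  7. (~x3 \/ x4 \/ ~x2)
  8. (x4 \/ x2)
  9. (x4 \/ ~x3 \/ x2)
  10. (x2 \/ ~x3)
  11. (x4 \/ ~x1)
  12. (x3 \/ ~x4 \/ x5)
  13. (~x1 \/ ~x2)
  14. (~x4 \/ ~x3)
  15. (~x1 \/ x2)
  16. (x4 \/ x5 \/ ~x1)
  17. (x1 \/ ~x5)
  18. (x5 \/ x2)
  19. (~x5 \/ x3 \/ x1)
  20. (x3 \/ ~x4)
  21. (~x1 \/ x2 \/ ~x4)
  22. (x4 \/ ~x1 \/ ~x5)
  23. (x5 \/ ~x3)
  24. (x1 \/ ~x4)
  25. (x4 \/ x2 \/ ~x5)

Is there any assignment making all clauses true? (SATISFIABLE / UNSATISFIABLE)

x2 = True:
  propagation gives x1=False, x4=False, x3=False, x5=True; an empty clause results — contradiction.
x2 = False:
  propagation gives x5=False; an empty clause results — contradiction.
Every branch closes, so no satisfying assignment exists.

UNSATISFIABLE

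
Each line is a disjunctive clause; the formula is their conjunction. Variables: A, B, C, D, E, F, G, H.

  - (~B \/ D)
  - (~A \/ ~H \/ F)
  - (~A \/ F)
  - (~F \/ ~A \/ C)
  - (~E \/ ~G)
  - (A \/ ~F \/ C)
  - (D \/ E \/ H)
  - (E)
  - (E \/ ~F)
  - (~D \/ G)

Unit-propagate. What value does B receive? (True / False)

False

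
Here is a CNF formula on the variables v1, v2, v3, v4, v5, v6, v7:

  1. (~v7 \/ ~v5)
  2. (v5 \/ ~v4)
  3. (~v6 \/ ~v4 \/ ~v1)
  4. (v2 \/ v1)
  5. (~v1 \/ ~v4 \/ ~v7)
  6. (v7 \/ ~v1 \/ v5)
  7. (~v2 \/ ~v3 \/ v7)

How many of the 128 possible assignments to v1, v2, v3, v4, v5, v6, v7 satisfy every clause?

27

Case analysis on v1 and v7:
  v1=1, v7=1: forces v4=0; v5=0; v2, v3, v6 free → 2^3 = 8.
  v1=1, v7=0: 9 of the 32 assignments to (v2,v3,v4,v5,v6) work.
  v1=0, v7=1: remaining (v2,v3,v4,v5,v6) ∈ {(1,0,0,0,0); (1,0,0,0,1); (1,1,0,0,0); (1,1,0,0,1)} — 4.
  v1=0, v7=0: v6 free; 3 ways for (v2,v3,v4,v5) × 2^1 = 6.
Total: 8 + 9 + 4 + 6 = 27.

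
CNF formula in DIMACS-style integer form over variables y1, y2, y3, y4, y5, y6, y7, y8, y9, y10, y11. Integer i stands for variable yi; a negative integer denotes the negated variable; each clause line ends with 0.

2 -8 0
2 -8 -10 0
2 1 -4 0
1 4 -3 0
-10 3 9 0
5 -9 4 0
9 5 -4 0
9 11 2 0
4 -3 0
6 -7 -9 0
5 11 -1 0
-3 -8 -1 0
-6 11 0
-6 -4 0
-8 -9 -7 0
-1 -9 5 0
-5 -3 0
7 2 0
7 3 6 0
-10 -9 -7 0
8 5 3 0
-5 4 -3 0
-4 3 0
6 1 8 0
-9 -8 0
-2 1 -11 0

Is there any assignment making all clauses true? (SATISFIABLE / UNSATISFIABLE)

SATISFIABLE

y10 occurs only negated in the remaining clauses — set y10 = False.
Branch on y1: take y1 = True.
Set y2 = True and propagate.
Branch on y3: take y3 = False.
  then y4 is forced to False.
For the remaining variables, y5 = True, y6 = True, y7 = True, y8 = True, y9 = False, y11 = True works.
Every clause has at least one true literal under this assignment.
So y1=1, y2=1, y3=0, y4=0, y5=1, y6=1, y7=1, y8=1, y9=0, y10=0, y11=1 is a satisfying assignment.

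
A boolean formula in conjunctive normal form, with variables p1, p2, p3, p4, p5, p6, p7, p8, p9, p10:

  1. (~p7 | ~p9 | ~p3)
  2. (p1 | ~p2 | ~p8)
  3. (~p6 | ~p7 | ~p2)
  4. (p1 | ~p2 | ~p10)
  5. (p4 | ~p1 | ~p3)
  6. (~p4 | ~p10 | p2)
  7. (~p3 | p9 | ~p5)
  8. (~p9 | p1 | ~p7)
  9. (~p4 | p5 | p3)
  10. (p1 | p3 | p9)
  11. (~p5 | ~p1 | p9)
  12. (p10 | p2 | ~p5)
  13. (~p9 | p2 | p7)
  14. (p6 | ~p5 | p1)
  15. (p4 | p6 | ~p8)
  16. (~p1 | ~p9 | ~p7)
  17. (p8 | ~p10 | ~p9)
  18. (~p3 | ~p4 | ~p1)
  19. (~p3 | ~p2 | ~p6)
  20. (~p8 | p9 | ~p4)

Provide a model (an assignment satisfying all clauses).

Branch on p1: take p1 = True.
For the remaining variables, p2 = True, p3 = False, p4 = False, p5 = False, p6 = False, p7 = False, p8 = False, p9 = False, p10 = False works.

p1=True, p2=True, p3=False, p4=False, p5=False, p6=False, p7=False, p8=False, p9=False, p10=False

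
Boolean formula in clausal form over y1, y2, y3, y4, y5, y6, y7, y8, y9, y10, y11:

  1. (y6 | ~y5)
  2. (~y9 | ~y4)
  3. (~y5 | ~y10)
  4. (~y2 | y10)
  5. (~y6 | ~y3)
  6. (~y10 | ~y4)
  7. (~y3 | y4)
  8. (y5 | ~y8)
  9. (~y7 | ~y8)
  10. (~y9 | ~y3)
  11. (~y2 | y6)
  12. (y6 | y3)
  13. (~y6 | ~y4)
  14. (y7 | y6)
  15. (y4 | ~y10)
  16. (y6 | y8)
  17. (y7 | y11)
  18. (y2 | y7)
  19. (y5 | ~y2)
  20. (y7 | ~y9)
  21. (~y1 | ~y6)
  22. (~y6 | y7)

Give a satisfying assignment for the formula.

y1 = F, y2 = F, y3 = F, y4 = F, y5 = T, y6 = T, y7 = T, y8 = F, y9 = F, y10 = F, y11 = F

Check each clause:
  1. (y6 | ~y5) — y6 is true.
  2. (~y4 | ~y9) — ~y4 is true.
  3. (~y10 | ~y5) — ~y10 is true.
  4. (y10 | ~y2) — ~y2 is true.
  5. (~y3 | ~y6) — ~y3 is true.
  6. (~y10 | ~y4) — ~y4 is true.
  7. (~y3 | y4) — ~y3 is true.
  8. (~y8 | y5) — ~y8 is true.
  9. (~y7 | ~y8) — ~y8 is true.
  10. (~y9 | ~y3) — ~y3 is true.
  11. (y6 | ~y2) — ~y2 is true.
  12. (y3 | y6) — y6 is true.
  13. (~y4 | ~y6) — ~y4 is true.
  14. (y6 | y7) — y6 is true.
  15. (~y10 | y4) — ~y10 is true.
  16. (y8 | y6) — y6 is true.
  17. (y7 | y11) — y7 is true.
  18. (y7 | y2) — y7 is true.
  19. (y5 | ~y2) — y5 is true.
  20. (y7 | ~y9) — y7 is true.
  21. (~y1 | ~y6) — ~y1 is true.
  22. (~y6 | y7) — y7 is true.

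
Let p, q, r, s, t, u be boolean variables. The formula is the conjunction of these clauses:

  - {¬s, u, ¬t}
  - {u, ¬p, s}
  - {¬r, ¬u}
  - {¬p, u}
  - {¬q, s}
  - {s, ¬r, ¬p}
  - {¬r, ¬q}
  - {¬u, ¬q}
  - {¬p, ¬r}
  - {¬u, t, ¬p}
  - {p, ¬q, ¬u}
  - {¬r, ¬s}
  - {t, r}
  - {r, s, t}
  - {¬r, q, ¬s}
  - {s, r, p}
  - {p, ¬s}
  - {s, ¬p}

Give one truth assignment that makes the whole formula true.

p=F  q=F  r=T  s=F  t=T  u=F

Check each clause:
  1. {u, ¬s, ¬t} — ¬s is true.
  2. {u, s, ¬p} — ¬p is true.
  3. {¬u, ¬r} — ¬u is true.
  4. {¬p, u} — ¬p is true.
  5. {s, ¬q} — ¬q is true.
  6. {s, ¬r, ¬p} — ¬p is true.
  7. {¬q, ¬r} — ¬q is true.
  8. {¬q, ¬u} — ¬u is true.
  9. {¬r, ¬p} — ¬p is true.
  10. {t, ¬p, ¬u} — ¬u is true.
  11. {¬q, ¬u, p} — ¬u is true.
  12. {¬r, ¬s} — ¬s is true.
  13. {t, r} — r is true.
  14. {r, t, s} — r is true.
  15. {¬s, q, ¬r} — ¬s is true.
  16. {s, p, r} — r is true.
  17. {¬s, p} — ¬s is true.
  18. {s, ¬p} — ¬p is true.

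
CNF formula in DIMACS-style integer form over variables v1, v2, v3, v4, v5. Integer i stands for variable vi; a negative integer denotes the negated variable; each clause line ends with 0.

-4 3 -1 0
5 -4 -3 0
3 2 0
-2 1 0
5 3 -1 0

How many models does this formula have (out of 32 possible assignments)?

10

Case analysis on v3 and v1:
  v3=T, v1=T: v2 free; 3 ways for (v4,v5) × 2^1 = 6.
  v3=T, v1=F: remaining (v2,v4,v5) ∈ {(F,F,F); (F,F,T); (F,T,T)} — 3.
  v3=F, v1=T: remaining (v2,v4,v5) ∈ {(T,F,T)} — 1.
  v3=F, v1=F: a clause becomes empty — 0.
Total: 6 + 3 + 1 + 0 = 10.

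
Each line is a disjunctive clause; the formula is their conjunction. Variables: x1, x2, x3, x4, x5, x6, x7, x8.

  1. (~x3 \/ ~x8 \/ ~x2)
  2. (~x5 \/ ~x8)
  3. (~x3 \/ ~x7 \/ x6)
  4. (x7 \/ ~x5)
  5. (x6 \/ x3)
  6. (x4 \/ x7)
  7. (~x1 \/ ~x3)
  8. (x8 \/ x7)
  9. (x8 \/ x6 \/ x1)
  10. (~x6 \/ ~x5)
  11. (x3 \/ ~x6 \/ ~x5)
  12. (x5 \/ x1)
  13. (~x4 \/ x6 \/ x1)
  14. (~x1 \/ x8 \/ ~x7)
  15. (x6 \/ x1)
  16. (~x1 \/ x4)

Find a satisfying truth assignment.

x1=True, x2=True, x3=False, x4=True, x5=False, x6=True, x7=True, x8=True

Try x1 = True.
  then x3 is forced to False.
  then x6 is forced to True.
  then x5 is forced to False.
  then x4 is forced to True.
Branch on x7: take x7 = True.
  then x8 is forced to True.
x2 is now unconstrained; take x2 = True.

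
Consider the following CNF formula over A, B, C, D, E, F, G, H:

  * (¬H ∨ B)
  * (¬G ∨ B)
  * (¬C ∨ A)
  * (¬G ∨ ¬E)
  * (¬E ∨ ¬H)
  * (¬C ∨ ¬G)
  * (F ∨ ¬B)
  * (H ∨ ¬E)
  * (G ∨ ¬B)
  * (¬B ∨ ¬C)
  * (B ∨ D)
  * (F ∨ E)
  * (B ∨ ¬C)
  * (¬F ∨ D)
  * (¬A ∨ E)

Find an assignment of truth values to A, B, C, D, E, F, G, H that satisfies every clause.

A = False, B = True, C = False, D = True, E = False, F = True, G = True, H = False

Pure literal: C appears only negated; assign C = False.
Pure literal: D appears only positively; assign D = True.
Set A = False and propagate.
For the remaining variables, B = True, E = False, F = True, G = True, H = False works.
Every clause has at least one true literal under this assignment.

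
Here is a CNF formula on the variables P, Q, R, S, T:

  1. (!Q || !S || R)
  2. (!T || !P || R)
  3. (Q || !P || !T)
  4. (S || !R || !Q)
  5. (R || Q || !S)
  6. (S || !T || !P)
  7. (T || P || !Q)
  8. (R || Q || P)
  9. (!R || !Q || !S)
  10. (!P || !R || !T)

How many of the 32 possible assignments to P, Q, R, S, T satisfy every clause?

9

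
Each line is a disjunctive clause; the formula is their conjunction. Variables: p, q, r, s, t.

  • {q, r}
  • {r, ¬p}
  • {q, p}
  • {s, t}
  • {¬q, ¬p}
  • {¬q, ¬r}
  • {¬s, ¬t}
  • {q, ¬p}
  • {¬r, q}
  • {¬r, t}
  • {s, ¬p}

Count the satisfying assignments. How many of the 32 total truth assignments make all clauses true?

Satisfying assignments:
  p=F q=T r=F s=F t=T
  p=F q=T r=F s=T t=F
Count: 2.

2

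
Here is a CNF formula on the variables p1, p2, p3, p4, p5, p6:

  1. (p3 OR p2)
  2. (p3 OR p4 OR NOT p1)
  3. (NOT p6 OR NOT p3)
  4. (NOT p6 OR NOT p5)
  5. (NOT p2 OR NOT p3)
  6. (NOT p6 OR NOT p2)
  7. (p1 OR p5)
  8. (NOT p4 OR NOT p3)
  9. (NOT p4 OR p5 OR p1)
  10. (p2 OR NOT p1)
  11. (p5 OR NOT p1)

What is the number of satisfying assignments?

4

Satisfying assignments:
  p1=F p2=F p3=T p4=F p5=T p6=F
  p1=F p2=T p3=F p4=F p5=T p6=F
  p1=F p2=T p3=F p4=T p5=T p6=F
  p1=T p2=T p3=F p4=T p5=T p6=F
That's 4 in total.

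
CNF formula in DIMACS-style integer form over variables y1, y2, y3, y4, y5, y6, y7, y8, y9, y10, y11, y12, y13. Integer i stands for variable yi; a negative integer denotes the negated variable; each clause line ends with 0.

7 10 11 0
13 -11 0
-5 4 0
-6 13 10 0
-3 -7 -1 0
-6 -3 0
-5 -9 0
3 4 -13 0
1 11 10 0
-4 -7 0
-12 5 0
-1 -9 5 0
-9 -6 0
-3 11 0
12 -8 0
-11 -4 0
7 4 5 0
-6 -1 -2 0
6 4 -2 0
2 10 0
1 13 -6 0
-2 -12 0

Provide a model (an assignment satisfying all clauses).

y1=T  y2=F  y3=F  y4=T  y5=F  y6=F  y7=F  y8=F  y9=F  y10=T  y11=F  y12=F  y13=T

Check each clause:
  1. (y11 | y7 | y10) — y10 is true.
  2. (~y11 | y13) — ~y11 is true.
  3. (~y5 | y4) — ~y5 is true.
  4. (~y6 | y13 | y10) — ~y6 is true.
  5. (~y1 | ~y3 | ~y7) — ~y7 is true.
  6. (~y3 | ~y6) — ~y6 is true.
  7. (~y5 | ~y9) — ~y5 is true.
  8. (y3 | ~y13 | y4) — y4 is true.
  9. (y10 | y11 | y1) — y1 is true.
  10. (~y7 | ~y4) — ~y7 is true.
  11. (y5 | ~y12) — ~y12 is true.
  12. (~y1 | ~y9 | y5) — ~y9 is true.
  13. (~y9 | ~y6) — ~y6 is true.
  14. (y11 | ~y3) — ~y3 is true.
  15. (~y8 | y12) — ~y8 is true.
  16. (~y4 | ~y11) — ~y11 is true.
  17. (y7 | y5 | y4) — y4 is true.
  18. (~y1 | ~y6 | ~y2) — ~y6 is true.
  19. (y4 | ~y2 | y6) — y4 is true.
  20. (y10 | y2) — y10 is true.
  21. (~y6 | y13 | y1) — y1 is true.
  22. (~y2 | ~y12) — ~y12 is true.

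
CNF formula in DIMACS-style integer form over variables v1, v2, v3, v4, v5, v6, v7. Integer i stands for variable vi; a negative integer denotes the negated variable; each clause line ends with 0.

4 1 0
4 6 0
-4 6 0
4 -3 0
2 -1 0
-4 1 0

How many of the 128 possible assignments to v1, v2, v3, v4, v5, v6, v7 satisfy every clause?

12

Split on v4, then v1.
  v4=1, v1=1: forces v2=1; v6=1; v3, v5, v7 free → 2^3 = 8.
  v4=1, v1=0: a clause becomes empty — 0.
  v4=0, v1=1: remaining (v2,v3,v5,v6,v7) ∈ {(1,0,0,1,0); (1,0,0,1,1); (1,0,1,1,0); (1,0,1,1,1)} — 4.
  v4=0, v1=0: a clause becomes empty — 0.
Total: 8 + 0 + 4 + 0 = 12.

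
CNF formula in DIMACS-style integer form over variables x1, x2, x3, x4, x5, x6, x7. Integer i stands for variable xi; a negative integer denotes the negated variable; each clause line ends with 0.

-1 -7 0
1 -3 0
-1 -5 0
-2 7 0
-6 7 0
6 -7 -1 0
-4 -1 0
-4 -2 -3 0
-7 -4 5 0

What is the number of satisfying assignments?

18

Case analysis on x1 and x7:
  x1=T, x7=T: a clause becomes empty — 0.
  x1=T, x7=F: remaining (x2,x3,x4,x5,x6) ∈ {(F,F,F,F,F); (F,T,F,F,F)} — 2.
  x1=F, x7=T: x2, x6 free; 3 ways for (x3,x4,x5) × 2^2 = 12.
  x1=F, x7=F: remaining (x2,x3,x4,x5,x6) ∈ {(F,F,F,F,F); (F,F,F,T,F); (F,F,T,F,F); (F,F,T,T,F)} — 4.
Total: 0 + 2 + 12 + 4 = 18.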